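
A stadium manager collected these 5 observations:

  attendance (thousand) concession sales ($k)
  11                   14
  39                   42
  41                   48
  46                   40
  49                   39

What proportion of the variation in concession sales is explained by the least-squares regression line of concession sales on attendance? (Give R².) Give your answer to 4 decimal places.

n = 5, Σx = 186, Σy = 183, Σxy = 7511, Σx² = 7840, Σy² = 7385
Sxx = Σx² − (Σx)²/n = 7840 − 6919.2 = 920.8
Sxy = Σxy − (Σx)(Σy)/n = 7511 − 6807.6 = 703.4
Syy = Σy² − (Σy)²/n = 7385 − 6697.8 = 687.2
R² = Sxy²/(Sxx·Syy) = (703.4)²/(920.8·687.2) = 0.781909

0.7819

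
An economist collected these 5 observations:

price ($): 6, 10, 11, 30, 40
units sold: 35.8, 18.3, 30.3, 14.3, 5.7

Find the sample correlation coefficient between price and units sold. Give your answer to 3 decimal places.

-0.886

n = 5, Σx = 97, Σy = 104.4, Σxy = 1388.1, Σx² = 2757, Σy² = 2771.6
Sxx = Σx² − (Σx)²/n = 2757 − 1881.8 = 875.2
Sxy = Σxy − (Σx)(Σy)/n = 1388.1 − 2025.36 = -637.26
Syy = Σy² − (Σy)²/n = 2771.6 − 2179.872 = 591.728
r = Sxy/√(Sxx·Syy) = -637.26/√(517880.3456) = -637.26/719.639038 = -0.885527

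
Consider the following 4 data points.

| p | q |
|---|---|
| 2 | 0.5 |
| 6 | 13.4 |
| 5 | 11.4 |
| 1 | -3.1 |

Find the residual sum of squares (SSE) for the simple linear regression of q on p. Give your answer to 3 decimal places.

n = 4, Σx = 14, Σy = 22.2, Σxy = 135.3, Σx² = 66, Σy² = 319.38
Sxx = Σx² − (Σx)²/n = 66 − 49 = 17
Sxy = Σxy − (Σx)(Σy)/n = 135.3 − 77.7 = 57.6
Syy = Σy² − (Σy)²/n = 319.38 − 123.21 = 196.17
b = Sxy/Sxx = 57.6/17 = 3.388235
SSE = Syy − b·Sxy = 196.17 − 3.388235·57.6 = 1.007647

1.008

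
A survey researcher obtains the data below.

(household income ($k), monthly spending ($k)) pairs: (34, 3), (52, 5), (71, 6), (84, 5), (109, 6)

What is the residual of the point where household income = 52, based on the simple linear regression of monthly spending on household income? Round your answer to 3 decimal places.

0.604

n = 5, Σx = 350, Σy = 25, Σxy = 1862, Σx² = 27838
Sxx = Σx² − (Σx)²/n = 27838 − 24500 = 3338
Sxy = Σxy − (Σx)(Σy)/n = 1862 − 1750 = 112
b = Sxy/Sxx = 112/3338 = 0.033553
a = ȳ − b·x̄ = 5 − 0.033553·70 = 2.651288
ŷ(52) = 2.651288 + 0.033553·52 = 4.396046
residual = y − ŷ = 5 − 4.396046 = 0.603954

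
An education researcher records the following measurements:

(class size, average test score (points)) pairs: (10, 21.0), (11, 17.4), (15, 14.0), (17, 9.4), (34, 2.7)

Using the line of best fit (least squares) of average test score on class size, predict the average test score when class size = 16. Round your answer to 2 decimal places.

n = 5, Σx = 87, Σy = 64.5, Σxy = 863, Σx² = 1891
Sxx = Σx² − (Σx)²/n = 1891 − 1513.8 = 377.2
Sxy = Σxy − (Σx)(Σy)/n = 863 − 1122.3 = -259.3
b = Sxy/Sxx = -259.3/377.2 = -0.687434
a = ȳ − b·x̄ = 12.9 − (-0.687434)·17.4 = 24.861347
ŷ(16) = a + b·16 = 24.861347 + (-0.687434)·16 = 13.862407

13.86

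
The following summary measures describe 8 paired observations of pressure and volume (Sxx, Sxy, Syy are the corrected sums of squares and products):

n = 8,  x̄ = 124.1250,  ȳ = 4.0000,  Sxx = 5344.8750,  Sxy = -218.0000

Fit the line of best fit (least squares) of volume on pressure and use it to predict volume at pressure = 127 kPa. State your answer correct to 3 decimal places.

3.883

b = Sxy/Sxx = -218/5344.875 = -0.040787
a = ȳ − b·x̄ = 4 − (-0.040787)·124.125 = 9.062653
ŷ(127) = a + b·127 = 9.062653 + (-0.040787)·127 = 3.882738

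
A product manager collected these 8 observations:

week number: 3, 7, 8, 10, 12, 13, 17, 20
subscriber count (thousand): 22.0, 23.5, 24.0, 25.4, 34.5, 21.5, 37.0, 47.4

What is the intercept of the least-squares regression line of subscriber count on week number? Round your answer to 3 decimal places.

13.462

n = 8, Σx = 90, Σy = 235.3, Σxy = 2947, Σx² = 1224
Sxx = Σx² − (Σx)²/n = 1224 − 1012.5 = 211.5
Sxy = Σxy − (Σx)(Σy)/n = 2947 − 2647.125 = 299.875
b = Sxy/Sxx = 299.875/211.5 = 1.417849
a = ȳ − b·x̄ = 29.4125 − 1.417849·11.25 = 13.461702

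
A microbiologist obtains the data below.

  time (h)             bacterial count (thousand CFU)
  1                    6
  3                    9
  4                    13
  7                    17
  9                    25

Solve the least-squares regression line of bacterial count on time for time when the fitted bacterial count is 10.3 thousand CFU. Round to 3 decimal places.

n = 5, Σx = 24, Σy = 70, Σxy = 429, Σx² = 156
Sxx = Σx² − (Σx)²/n = 156 − 115.2 = 40.8
Sxy = Σxy − (Σx)(Σy)/n = 429 − 336 = 93
b = Sxy/Sxx = 93/40.8 = 2.279412
a = ȳ − b·x̄ = 14 − 2.279412·4.8 = 3.058824
Set a + b·x = 10.3: x = (10.3 − 3.058824) / 2.279412 = 3.176774

3.177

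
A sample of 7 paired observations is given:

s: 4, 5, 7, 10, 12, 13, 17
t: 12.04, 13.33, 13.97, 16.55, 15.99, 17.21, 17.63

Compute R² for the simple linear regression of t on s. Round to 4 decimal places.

0.8940

n = 7, Σx = 68, Σy = 106.72, Σxy = 1093.42, Σx² = 792, Σy² = 1654.395
Sxx = Σx² − (Σx)²/n = 792 − 660.571429 = 131.428571
Sxy = Σxy − (Σx)(Σy)/n = 1093.42 − 1036.708571 = 56.711429
Syy = Σy² − (Σy)²/n = 1654.395 − 1627.022629 = 27.372371
R² = Sxy²/(Sxx·Syy) = (56.711429)²/(131.428571·27.372371) = 0.894003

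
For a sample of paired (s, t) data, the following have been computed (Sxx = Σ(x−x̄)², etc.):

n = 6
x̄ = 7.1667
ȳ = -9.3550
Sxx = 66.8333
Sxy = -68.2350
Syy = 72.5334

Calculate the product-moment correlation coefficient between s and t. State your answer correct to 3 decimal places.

-0.980

r = Sxy/√(Sxx·Syy) = -68.235/√(4847.646482) = -68.235/69.625042 = -0.980035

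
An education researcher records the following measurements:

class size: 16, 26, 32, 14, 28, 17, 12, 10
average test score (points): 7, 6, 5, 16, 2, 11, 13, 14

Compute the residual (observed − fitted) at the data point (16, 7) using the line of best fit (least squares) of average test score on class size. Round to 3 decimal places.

-4.009

n = 8, Σx = 155, Σy = 74, Σxy = 1191, Σx² = 3469
Sxx = Σx² − (Σx)²/n = 3469 − 3003.125 = 465.875
Sxy = Σxy − (Σx)(Σy)/n = 1191 − 1433.75 = -242.75
b = Sxy/Sxx = -242.75/465.875 = -0.521063
a = ȳ − b·x̄ = 9.25 − (-0.521063)·19.375 = 19.345586
ŷ(16) = 19.345586 + (-0.521063)·16 = 11.008586
residual = y − ŷ = 7 − 11.008586 = -4.008586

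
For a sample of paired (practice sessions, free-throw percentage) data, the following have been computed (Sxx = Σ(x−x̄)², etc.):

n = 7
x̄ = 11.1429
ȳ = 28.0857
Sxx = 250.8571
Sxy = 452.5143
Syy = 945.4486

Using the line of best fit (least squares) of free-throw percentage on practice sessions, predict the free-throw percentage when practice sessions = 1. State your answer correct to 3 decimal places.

9.789

b = Sxy/Sxx = 452.5143/250.8571 = 1.803873
a = ȳ − b·x̄ = 28.0857 − 1.803873·11.1429 = 7.985326
ŷ(1) = a + b·1 = 7.985326 + 1.803873·1 = 9.789199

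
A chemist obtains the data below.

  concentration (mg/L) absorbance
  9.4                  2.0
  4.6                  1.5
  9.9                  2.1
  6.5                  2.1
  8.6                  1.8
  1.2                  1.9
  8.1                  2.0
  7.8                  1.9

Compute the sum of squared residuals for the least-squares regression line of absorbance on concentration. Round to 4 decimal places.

0.2232

n = 8, Σx = 56.1, Σy = 15.3, Σxy = 108.92, Σx² = 451.63, Σy² = 29.53
Sxx = Σx² − (Σx)²/n = 451.63 − 393.40125 = 58.22875
Sxy = Σxy − (Σx)(Σy)/n = 108.92 − 107.29125 = 1.62875
Syy = Σy² − (Σy)²/n = 29.53 − 29.26125 = 0.26875
b = Sxy/Sxx = 1.62875/58.22875 = 0.027972
SSE = Syy − b·Sxy = 0.26875 − 0.027972·1.62875 = 0.223191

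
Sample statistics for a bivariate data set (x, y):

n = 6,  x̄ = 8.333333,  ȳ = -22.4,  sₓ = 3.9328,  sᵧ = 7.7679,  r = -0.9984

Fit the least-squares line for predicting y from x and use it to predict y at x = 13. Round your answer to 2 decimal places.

-31.60

b = r · sᵧ/sₓ = -0.9984 · 7.7679/3.9328 = -1.971997
a = ȳ − b·x̄ = -22.4 − (-1.971997)·8.333333 = -5.966689
ŷ(13) = a + b·13 = -5.966689 + (-1.971997)·13 = -31.602655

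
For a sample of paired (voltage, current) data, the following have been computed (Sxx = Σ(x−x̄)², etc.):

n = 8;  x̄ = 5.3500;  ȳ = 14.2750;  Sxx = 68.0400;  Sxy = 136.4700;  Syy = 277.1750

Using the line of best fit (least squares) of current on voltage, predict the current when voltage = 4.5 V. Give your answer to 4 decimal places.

12.5701

b = Sxy/Sxx = 136.47/68.04 = 2.005732
a = ȳ − b·x̄ = 14.275 − 2.005732·5.35 = 3.544334
ŷ(4.5) = a + b·4.5 = 3.544334 + 2.005732·4.5 = 12.570128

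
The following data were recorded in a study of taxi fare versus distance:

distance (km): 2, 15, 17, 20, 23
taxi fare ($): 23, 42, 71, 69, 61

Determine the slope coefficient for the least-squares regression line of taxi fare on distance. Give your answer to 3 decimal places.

n = 5, Σx = 77, Σy = 266, Σxy = 4666, Σx² = 1447
Sxx = Σx² − (Σx)²/n = 1447 − 1185.8 = 261.2
Sxy = Σxy − (Σx)(Σy)/n = 4666 − 4096.4 = 569.6
b = Sxy/Sxx = 569.6/261.2 = 2.180704

2.181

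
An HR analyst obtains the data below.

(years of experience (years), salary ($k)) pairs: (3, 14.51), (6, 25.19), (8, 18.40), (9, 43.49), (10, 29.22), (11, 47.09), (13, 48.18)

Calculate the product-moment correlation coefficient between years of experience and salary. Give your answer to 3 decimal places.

n = 7, Σx = 60, Σy = 226.08, Σxy = 2169.81, Σx² = 580, Σy² = 8467.6052
Sxx = Σx² − (Σx)²/n = 580 − 514.285714 = 65.714286
Sxy = Σxy − (Σx)(Σy)/n = 2169.81 − 1937.828571 = 231.981429
Syy = Σy² − (Σy)²/n = 8467.6052 − 7301.738057 = 1165.867143
r = Sxy/√(Sxx·Syy) = 231.981429/√(76614.126531) = 231.981429/276.792570 = 0.838106

0.838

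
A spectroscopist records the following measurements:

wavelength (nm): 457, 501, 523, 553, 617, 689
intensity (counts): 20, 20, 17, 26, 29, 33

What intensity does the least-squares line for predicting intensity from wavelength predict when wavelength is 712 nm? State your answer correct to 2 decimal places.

n = 6, Σx = 3340, Σy = 145, Σxy = 83059, Σx² = 1894598
Sxx = Σx² − (Σx)²/n = 1894598 − 1859266.666667 = 35331.333333
Sxy = Σxy − (Σx)(Σy)/n = 83059 − 80716.666667 = 2342.333333
b = Sxy/Sxx = 2342.333333/35331.333333 = 0.066296
a = ȳ − b·x̄ = 24.166667 − 0.066296·556.666667 = -12.738221
ŷ(712) = a + b·712 = -12.738221 + 0.066296·712 = 34.464677

34.46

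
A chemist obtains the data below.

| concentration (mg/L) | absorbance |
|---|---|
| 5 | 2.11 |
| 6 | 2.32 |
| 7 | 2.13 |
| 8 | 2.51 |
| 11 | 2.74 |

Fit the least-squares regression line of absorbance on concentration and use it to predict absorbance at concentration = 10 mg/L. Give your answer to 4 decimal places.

2.6325

n = 5, Σx = 37, Σy = 11.81, Σxy = 89.6, Σx² = 295
Sxx = Σx² − (Σx)²/n = 295 − 273.8 = 21.2
Sxy = Σxy − (Σx)(Σy)/n = 89.6 − 87.394 = 2.206
b = Sxy/Sxx = 2.206/21.2 = 0.104057
a = ȳ − b·x̄ = 2.362 − 0.104057·7.4 = 1.591981
ŷ(10) = a + b·10 = 1.591981 + 0.104057·10 = 2.632547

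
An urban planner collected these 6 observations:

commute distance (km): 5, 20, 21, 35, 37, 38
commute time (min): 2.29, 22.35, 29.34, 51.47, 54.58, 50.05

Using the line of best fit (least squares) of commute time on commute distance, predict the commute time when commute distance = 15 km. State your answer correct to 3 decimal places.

17.692

n = 6, Σx = 156, Σy = 210.08, Σxy = 6797.4, Σx² = 4904
Sxx = Σx² − (Σx)²/n = 4904 − 4056 = 848
Sxy = Σxy − (Σx)(Σy)/n = 6797.4 − 5462.08 = 1335.32
b = Sxy/Sxx = 1335.32/848 = 1.574670
a = ȳ − b·x̄ = 35.013333 − 1.574670·26 = -5.928082
ŷ(15) = a + b·15 = -5.928082 + 1.574670·15 = 17.691965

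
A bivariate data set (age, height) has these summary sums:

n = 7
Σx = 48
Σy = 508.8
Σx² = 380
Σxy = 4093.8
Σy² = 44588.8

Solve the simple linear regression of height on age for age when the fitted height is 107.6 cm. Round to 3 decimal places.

9.793

Sxx = Σx² − (Σx)²/n = 380 − 329.142857 = 50.857143
Sxy = Σxy − (Σx)(Σy)/n = 4093.8 − 3488.914286 = 604.885714
b = Sxy/Sxx = 604.885714/50.857143 = 11.893820
a = ȳ − b·x̄ = 72.685714 − 11.893820·6.857143 = -8.871910
Set a + b·x = 107.6: x = (107.6 − (-8.871910)) / 11.893820 = 9.792641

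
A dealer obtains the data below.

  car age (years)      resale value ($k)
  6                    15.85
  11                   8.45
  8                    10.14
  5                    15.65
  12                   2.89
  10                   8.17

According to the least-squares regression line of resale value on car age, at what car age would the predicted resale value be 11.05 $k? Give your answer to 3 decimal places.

n = 6, Σx = 52, Σy = 61.15, Σxy = 463.8, Σx² = 490
Sxx = Σx² − (Σx)²/n = 490 − 450.666667 = 39.333333
Sxy = Σxy − (Σx)(Σy)/n = 463.8 − 529.966667 = -66.166667
b = Sxy/Sxx = -66.166667/39.333333 = -1.682203
a = ȳ − b·x̄ = 10.191667 − (-1.682203)·8.666667 = 24.770763
Set a + b·x = 11.05: x = (11.05 − 24.770763) / (-1.682203) = 8.156423

8.156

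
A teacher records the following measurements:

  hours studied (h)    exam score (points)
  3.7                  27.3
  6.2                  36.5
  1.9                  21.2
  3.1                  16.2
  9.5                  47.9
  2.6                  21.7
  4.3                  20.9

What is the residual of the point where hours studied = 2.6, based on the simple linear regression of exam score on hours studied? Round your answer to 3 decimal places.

1.727

n = 7, Σx = 31.3, Σy = 191.7, Σxy = 1019.15, Σx² = 180.85
Sxx = Σx² − (Σx)²/n = 180.85 − 139.955714 = 40.894286
Sxy = Σxy − (Σx)(Σy)/n = 1019.15 − 857.172857 = 161.977143
b = Sxy/Sxx = 161.977143/40.894286 = 3.960875
a = ȳ − b·x̄ = 27.385714 − 3.960875·4.471429 = 9.674946
ŷ(2.6) = 9.674946 + 3.960875·2.6 = 19.973220
residual = y − ŷ = 21.7 − 19.973220 = 1.726780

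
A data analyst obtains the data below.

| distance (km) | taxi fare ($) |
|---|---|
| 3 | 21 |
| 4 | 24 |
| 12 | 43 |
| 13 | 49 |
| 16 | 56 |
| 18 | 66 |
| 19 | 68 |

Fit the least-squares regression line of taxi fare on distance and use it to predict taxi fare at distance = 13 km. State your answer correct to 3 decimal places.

n = 7, Σx = 85, Σy = 327, Σxy = 4688, Σx² = 1279
Sxx = Σx² − (Σx)²/n = 1279 − 1032.142857 = 246.857143
Sxy = Σxy − (Σx)(Σy)/n = 4688 − 3970.714286 = 717.285714
b = Sxy/Sxx = 717.285714/246.857143 = 2.905671
a = ȳ − b·x̄ = 46.714286 − 2.905671·12.142857 = 11.431134
ŷ(13) = a + b·13 = 11.431134 + 2.905671·13 = 49.204861

49.205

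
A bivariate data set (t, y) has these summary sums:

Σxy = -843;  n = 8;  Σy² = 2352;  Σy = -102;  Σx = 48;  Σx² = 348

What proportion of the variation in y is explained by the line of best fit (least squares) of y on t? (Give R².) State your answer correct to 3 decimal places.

0.846

Sxx = Σx² − (Σx)²/n = 348 − 288 = 60
Sxy = Σxy − (Σx)(Σy)/n = -843 − (-612) = -231
Syy = Σy² − (Σy)²/n = 2352 − 1300.5 = 1051.5
R² = Sxy²/(Sxx·Syy) = (-231)²/(60·1051.5) = 0.845792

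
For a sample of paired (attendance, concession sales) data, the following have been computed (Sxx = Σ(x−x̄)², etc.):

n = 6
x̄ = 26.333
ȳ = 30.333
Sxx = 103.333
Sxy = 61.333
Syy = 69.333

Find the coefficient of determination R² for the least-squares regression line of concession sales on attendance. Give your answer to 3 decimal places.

0.525

R² = Sxy²/(Sxx·Syy) = (61.333)²/(103.333·69.333) = 0.525061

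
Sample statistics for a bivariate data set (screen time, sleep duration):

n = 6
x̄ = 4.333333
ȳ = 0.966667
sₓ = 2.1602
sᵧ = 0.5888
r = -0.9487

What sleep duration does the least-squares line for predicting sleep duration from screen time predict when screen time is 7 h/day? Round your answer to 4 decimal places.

0.2771

b = r · sᵧ/sₓ = -0.9487 · 0.5888/2.1602 = -0.258585
a = ȳ − b·x̄ = 0.966667 − (-0.258585)·4.333333 = 2.087200
ŷ(7) = a + b·7 = 2.087200 + (-0.258585)·7 = 0.277108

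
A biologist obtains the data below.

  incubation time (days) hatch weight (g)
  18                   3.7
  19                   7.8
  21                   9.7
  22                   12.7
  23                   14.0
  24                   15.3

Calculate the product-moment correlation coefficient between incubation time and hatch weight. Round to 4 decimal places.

n = 6, Σx = 127, Σy = 63.2, Σxy = 1387.1, Σx² = 2715, Σy² = 760
Sxx = Σx² − (Σx)²/n = 2715 − 2688.166667 = 26.833333
Sxy = Σxy − (Σx)(Σy)/n = 1387.1 − 1337.733333 = 49.366667
Syy = Σy² − (Σy)²/n = 760 − 665.706667 = 94.293333
r = Sxy/√(Sxx·Syy) = 49.366667/√(2530.204444) = 49.366667/50.301138 = 0.981422

0.9814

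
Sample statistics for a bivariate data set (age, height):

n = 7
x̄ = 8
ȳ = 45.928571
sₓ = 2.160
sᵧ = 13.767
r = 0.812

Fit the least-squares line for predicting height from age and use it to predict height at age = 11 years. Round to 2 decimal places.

b = r · sᵧ/sₓ = 0.812 · 13.767/2.16 = 5.175372
a = ȳ − b·x̄ = 45.928571 − 5.175372·8 = 4.525593
ŷ(11) = a + b·11 = 4.525593 + 5.175372·11 = 61.454688

61.45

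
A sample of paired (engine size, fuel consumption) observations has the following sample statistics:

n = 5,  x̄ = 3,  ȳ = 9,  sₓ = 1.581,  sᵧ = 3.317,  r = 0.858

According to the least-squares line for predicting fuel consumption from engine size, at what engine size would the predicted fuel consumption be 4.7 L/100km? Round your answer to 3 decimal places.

b = r · sᵧ/sₓ = 0.858 · 3.317/1.581 = 1.800118
a = ȳ − b·x̄ = 9 − 1.800118·3 = 3.599647
Set a + b·x = 4.7: x = (4.7 − 3.599647) / 1.800118 = 0.611267

0.611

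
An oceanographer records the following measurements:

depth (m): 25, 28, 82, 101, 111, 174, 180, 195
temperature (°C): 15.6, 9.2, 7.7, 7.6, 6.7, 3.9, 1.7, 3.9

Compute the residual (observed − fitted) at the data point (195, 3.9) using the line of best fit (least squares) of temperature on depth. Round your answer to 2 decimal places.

1.60

n = 8, Σx = 896, Σy = 56.3, Σxy = 4535.4, Σx² = 131356
Sxx = Σx² − (Σx)²/n = 131356 − 100352 = 31004
Sxy = Σxy − (Σx)(Σy)/n = 4535.4 − 6305.6 = -1770.2
b = Sxy/Sxx = -1770.2/31004 = -0.057096
a = ȳ − b·x̄ = 7.0375 − (-0.057096)·112 = 13.432236
ŷ(195) = 13.432236 + (-0.057096)·195 = 2.298544
residual = y − ŷ = 3.9 − 2.298544 = 1.601456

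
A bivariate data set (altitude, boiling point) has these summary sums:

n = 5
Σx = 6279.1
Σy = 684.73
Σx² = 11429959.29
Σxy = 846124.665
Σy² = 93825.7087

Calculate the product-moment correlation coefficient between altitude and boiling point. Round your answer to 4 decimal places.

-0.9894

Sxx = Σx² − (Σx)²/n = 11429959.29 − 7885419.362 = 3544539.928
Sxy = Σxy − (Σx)(Σy)/n = 846124.665 − 859897.6286 = -13772.9636
Syy = Σy² − (Σy)²/n = 93825.7087 − 93771.03458 = 54.67412
r = Sxy/√(Sxx·Syy) = -13772.9636/√(193794601.368263) = -13772.9636/13921.012943 = -0.989365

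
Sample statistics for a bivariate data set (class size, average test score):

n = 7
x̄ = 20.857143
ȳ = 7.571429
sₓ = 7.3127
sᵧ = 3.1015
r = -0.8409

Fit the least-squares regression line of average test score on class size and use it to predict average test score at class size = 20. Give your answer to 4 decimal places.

b = r · sᵧ/sₓ = -0.8409 · 3.1015/7.3127 = -0.356647
a = ȳ − b·x̄ = 7.571429 − (-0.356647)·20.857143 = 15.010063
ŷ(20) = a + b·20 = 15.010063 + (-0.356647)·20 = 7.877126

7.8771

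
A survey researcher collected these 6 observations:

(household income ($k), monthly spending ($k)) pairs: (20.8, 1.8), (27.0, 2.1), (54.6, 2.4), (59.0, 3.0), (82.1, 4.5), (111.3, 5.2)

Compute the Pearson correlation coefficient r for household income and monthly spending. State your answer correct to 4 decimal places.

n = 6, Σx = 354.8, Σy = 19, Σxy = 1350.39, Σx² = 26751.9, Σy² = 69.7
Sxx = Σx² − (Σx)²/n = 26751.9 − 20980.506667 = 5771.393333
Sxy = Σxy − (Σx)(Σy)/n = 1350.39 − 1123.533333 = 226.856667
Syy = Σy² − (Σy)²/n = 69.7 − 60.166667 = 9.533333
r = Sxy/√(Sxx·Syy) = 226.856667/√(55020.616444) = 226.856667/234.564738 = 0.967139

0.9671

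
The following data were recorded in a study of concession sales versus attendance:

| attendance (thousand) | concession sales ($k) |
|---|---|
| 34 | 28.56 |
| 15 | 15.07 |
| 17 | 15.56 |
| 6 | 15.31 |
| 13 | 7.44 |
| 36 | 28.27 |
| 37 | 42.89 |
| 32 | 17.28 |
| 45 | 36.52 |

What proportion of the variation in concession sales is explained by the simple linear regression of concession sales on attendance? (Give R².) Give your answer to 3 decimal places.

n = 9, Σx = 235, Σy = 206.9, Σxy = 6451.2, Σx² = 7589, Σy² = 5845.6956
Sxx = Σx² − (Σx)²/n = 7589 − 6136.111111 = 1452.888889
Sxy = Σxy − (Σx)(Σy)/n = 6451.2 − 5402.388889 = 1048.811111
Syy = Σy² − (Σy)²/n = 5845.6956 − 4756.401111 = 1089.294489
R² = Sxy²/(Sxx·Syy) = (1048.811111)²/(1452.888889·1089.294489) = 0.695051

0.695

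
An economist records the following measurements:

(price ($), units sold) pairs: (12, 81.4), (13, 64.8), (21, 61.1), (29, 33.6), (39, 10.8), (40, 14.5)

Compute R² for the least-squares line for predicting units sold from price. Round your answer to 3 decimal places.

n = 6, Σx = 154, Σy = 266.2, Σxy = 5077.9, Σx² = 4716, Σy² = 16014.06
Sxx = Σx² − (Σx)²/n = 4716 − 3952.666667 = 763.333333
Sxy = Σxy − (Σx)(Σy)/n = 5077.9 − 6832.466667 = -1754.566667
Syy = Σy² − (Σy)²/n = 16014.06 − 11810.406667 = 4203.653333
R² = Sxy²/(Sxx·Syy) = (-1754.566667)²/(763.333333·4203.653333) = 0.959398

0.959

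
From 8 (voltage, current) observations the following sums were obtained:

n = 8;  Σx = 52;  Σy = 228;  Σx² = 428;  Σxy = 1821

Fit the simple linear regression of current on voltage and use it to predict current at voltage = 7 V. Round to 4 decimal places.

Sxx = Σx² − (Σx)²/n = 428 − 338 = 90
Sxy = Σxy − (Σx)(Σy)/n = 1821 − 1482 = 339
b = Sxy/Sxx = 339/90 = 3.766667
a = ȳ − b·x̄ = 28.5 − 3.766667·6.5 = 4.016667
ŷ(7) = a + b·7 = 4.016667 + 3.766667·7 = 30.383333

30.3833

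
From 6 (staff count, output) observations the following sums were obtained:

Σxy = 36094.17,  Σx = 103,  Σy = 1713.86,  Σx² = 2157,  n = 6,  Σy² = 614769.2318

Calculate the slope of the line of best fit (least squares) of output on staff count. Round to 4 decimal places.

Sxx = Σx² − (Σx)²/n = 2157 − 1768.166667 = 388.833333
Sxy = Σxy − (Σx)(Σy)/n = 36094.17 − 29421.263333 = 6672.906667
b = Sxy/Sxx = 6672.906667/388.833333 = 17.161354

17.1614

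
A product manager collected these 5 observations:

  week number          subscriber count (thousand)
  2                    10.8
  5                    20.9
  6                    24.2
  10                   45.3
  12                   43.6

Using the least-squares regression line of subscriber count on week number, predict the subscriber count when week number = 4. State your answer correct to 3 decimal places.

17.996

n = 5, Σx = 35, Σy = 144.8, Σxy = 1247.5, Σx² = 309
Sxx = Σx² − (Σx)²/n = 309 − 245 = 64
Sxy = Σxy − (Σx)(Σy)/n = 1247.5 − 1013.6 = 233.9
b = Sxy/Sxx = 233.9/64 = 3.654688
a = ȳ − b·x̄ = 28.96 − 3.654688·7 = 3.377187
ŷ(4) = a + b·4 = 3.377187 + 3.654688·4 = 17.995938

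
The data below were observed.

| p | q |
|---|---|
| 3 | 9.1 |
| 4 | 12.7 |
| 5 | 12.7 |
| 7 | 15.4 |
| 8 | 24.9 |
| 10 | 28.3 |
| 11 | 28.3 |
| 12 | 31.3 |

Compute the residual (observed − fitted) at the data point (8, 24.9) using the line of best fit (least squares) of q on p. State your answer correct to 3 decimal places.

n = 8, Σx = 60, Σy = 162.7, Σxy = 1418.5, Σx² = 528
Sxx = Σx² − (Σx)²/n = 528 − 450 = 78
Sxy = Σxy − (Σx)(Σy)/n = 1418.5 − 1220.25 = 198.25
b = Sxy/Sxx = 198.25/78 = 2.541667
a = ȳ − b·x̄ = 20.3375 − 2.541667·7.5 = 1.275
ŷ(8) = 1.275 + 2.541667·8 = 21.608333
residual = y − ŷ = 24.9 − 21.608333 = 3.291667

3.292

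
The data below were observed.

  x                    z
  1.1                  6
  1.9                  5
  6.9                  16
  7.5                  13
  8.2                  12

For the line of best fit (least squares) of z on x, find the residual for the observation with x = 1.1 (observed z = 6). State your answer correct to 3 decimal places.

n = 5, Σx = 25.6, Σy = 52, Σxy = 322.4, Σx² = 175.92
Sxx = Σx² − (Σx)²/n = 175.92 − 131.072 = 44.848
Sxy = Σxy − (Σx)(Σy)/n = 322.4 − 266.24 = 56.16
b = Sxy/Sxx = 56.16/44.848 = 1.252230
a = ȳ − b·x̄ = 10.4 − 1.252230·5.12 = 3.988584
ŷ(1.1) = 3.988584 + 1.252230·1.1 = 5.366036
residual = y − ŷ = 6 − 5.366036 = 0.633964

0.634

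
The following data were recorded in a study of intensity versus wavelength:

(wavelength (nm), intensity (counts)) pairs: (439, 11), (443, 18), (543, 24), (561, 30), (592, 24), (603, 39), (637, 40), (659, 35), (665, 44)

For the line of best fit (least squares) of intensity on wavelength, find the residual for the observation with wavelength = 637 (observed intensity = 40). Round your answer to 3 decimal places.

n = 9, Σx = 5142, Σy = 265, Σxy = 158195, Σx² = 2994888
Sxx = Σx² − (Σx)²/n = 2994888 − 2937796 = 57092
Sxy = Σxy − (Σx)(Σy)/n = 158195 − 151403.333333 = 6791.666667
b = Sxy/Sxx = 6791.666667/57092 = 0.118960
a = ȳ − b·x̄ = 29.444444 − 0.118960·571.333333 = -38.521392
ŷ(637) = -38.521392 + 0.118960·637 = 37.256154
residual = y − ŷ = 40 − 37.256154 = 2.743846

2.744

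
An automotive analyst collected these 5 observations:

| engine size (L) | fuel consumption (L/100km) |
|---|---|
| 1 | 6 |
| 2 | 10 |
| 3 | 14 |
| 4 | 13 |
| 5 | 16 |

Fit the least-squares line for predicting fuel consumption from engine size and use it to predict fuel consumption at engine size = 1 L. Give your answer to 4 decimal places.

7.2000

n = 5, Σx = 15, Σy = 59, Σxy = 200, Σx² = 55
Sxx = Σx² − (Σx)²/n = 55 − 45 = 10
Sxy = Σxy − (Σx)(Σy)/n = 200 − 177 = 23
b = Sxy/Sxx = 23/10 = 2.3
a = ȳ − b·x̄ = 11.8 − 2.3·3 = 4.9
ŷ(1) = a + b·1 = 4.9 + 2.3·1 = 7.2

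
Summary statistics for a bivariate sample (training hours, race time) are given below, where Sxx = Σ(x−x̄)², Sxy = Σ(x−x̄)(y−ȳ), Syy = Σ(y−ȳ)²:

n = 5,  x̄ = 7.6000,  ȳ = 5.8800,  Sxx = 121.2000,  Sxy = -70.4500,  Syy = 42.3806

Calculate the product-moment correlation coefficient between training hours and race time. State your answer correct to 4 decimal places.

-0.9830

r = Sxy/√(Sxx·Syy) = -70.45/√(5136.52872) = -70.45/71.669580 = -0.982983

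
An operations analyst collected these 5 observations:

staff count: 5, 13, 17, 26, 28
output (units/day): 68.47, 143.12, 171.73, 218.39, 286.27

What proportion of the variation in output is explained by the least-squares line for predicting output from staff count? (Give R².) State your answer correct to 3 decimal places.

n = 5, Σx = 89, Σy = 887.98, Σxy = 18816.02, Σx² = 1943, Σy² = 184307.3732
Sxx = Σx² − (Σx)²/n = 1943 − 1584.2 = 358.8
Sxy = Σxy − (Σx)(Σy)/n = 18816.02 − 15806.044 = 3009.976
Syy = Σy² − (Σy)²/n = 184307.3732 − 157701.69608 = 26605.67712
R² = Sxy²/(Sxx·Syy) = (3009.976)²/(358.8·26605.67712) = 0.949072

0.949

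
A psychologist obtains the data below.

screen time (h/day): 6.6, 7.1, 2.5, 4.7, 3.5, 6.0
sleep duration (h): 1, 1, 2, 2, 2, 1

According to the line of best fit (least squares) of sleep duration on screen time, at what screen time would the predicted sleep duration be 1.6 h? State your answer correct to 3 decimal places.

4.699

n = 6, Σx = 30.4, Σy = 9, Σxy = 41.1, Σx² = 170.56
Sxx = Σx² − (Σx)²/n = 170.56 − 154.026667 = 16.533333
Sxy = Σxy − (Σx)(Σy)/n = 41.1 − 45.6 = -4.5
b = Sxy/Sxx = -4.5/16.533333 = -0.272177
a = ȳ − b·x̄ = 1.5 − (-0.272177)·5.066667 = 2.879032
Set a + b·x = 1.6: x = (1.6 − 2.879032) / (-0.272177) = 4.699259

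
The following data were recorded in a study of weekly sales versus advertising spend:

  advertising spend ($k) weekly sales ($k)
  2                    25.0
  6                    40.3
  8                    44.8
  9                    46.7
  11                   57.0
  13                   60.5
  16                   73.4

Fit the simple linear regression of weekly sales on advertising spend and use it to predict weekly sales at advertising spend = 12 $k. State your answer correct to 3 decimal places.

n = 7, Σx = 65, Σy = 347.7, Σxy = 3658.4, Σx² = 731
Sxx = Σx² − (Σx)²/n = 731 − 603.571429 = 127.428571
Sxy = Σxy − (Σx)(Σy)/n = 3658.4 − 3228.642857 = 429.757143
b = Sxy/Sxx = 429.757143/127.428571 = 3.372534
a = ȳ − b·x̄ = 49.671429 − 3.372534·9.285714 = 18.355045
ŷ(12) = a + b·12 = 18.355045 + 3.372534·12 = 58.825448

58.825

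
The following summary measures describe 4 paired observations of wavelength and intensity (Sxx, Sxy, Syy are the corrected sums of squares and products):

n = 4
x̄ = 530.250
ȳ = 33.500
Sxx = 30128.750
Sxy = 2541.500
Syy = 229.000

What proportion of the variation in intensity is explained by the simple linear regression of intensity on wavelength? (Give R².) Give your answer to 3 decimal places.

0.936

R² = Sxy²/(Sxx·Syy) = (2541.5)²/(30128.75·229) = 0.936189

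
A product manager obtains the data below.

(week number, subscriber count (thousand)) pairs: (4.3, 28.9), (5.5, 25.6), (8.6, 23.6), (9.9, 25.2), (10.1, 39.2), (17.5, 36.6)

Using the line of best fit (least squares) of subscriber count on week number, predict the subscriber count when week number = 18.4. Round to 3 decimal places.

n = 6, Σx = 55.9, Σy = 179.1, Σxy = 1753.93, Σx² = 628.97
Sxx = Σx² − (Σx)²/n = 628.97 − 520.801667 = 108.168333
Sxy = Σxy − (Σx)(Σy)/n = 1753.93 − 1668.615 = 85.315
b = Sxy/Sxx = 85.315/108.168333 = 0.788724
a = ȳ − b·x̄ = 29.85 − 0.788724·9.316667 = 22.501718
ŷ(18.4) = a + b·18.4 = 22.501718 + 0.788724·18.4 = 37.014246

37.014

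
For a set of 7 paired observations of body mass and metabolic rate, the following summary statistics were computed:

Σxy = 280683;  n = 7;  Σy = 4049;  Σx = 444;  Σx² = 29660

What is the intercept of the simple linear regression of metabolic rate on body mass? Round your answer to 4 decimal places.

-432.0786

Sxx = Σx² − (Σx)²/n = 29660 − 28162.285714 = 1497.714286
Sxy = Σxy − (Σx)(Σy)/n = 280683 − 256822.285714 = 23860.714286
b = Sxy/Sxx = 23860.714286/1497.714286 = 15.931419
a = ȳ − b·x̄ = 578.428571 − 15.931419·63.428571 = -432.078596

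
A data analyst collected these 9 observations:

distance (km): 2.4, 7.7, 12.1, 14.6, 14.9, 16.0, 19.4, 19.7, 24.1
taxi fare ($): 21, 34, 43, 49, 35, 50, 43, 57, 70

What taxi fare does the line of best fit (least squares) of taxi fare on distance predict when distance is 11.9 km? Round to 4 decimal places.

39.5424

n = 9, Σx = 130.9, Σy = 402, Σxy = 6513.5, Σx² = 2247.89
Sxx = Σx² − (Σx)²/n = 2247.89 − 1903.867778 = 344.022222
Sxy = Σxy − (Σx)(Σy)/n = 6513.5 − 5846.866667 = 666.633333
b = Sxy/Sxx = 666.633333/344.022222 = 1.937762
a = ȳ − b·x̄ = 44.666667 − 1.937762·14.544444 = 16.482989
ŷ(11.9) = a + b·11.9 = 16.482989 + 1.937762·11.9 = 39.542362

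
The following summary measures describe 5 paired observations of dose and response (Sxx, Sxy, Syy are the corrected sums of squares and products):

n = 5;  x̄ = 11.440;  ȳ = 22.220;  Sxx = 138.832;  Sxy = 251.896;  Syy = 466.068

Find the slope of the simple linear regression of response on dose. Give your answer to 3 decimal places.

b = Sxy/Sxx = 251.896/138.832 = 1.814394

1.814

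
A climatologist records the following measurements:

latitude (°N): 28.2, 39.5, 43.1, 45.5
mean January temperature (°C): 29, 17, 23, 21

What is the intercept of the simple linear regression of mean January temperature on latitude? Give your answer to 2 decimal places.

40.41

n = 4, Σx = 156.3, Σy = 90, Σxy = 3436.1, Σx² = 6283.35
Sxx = Σx² − (Σx)²/n = 6283.35 − 6107.4225 = 175.9275
Sxy = Σxy − (Σx)(Σy)/n = 3436.1 − 3516.75 = -80.65
b = Sxy/Sxx = -80.65/175.9275 = -0.458427
a = ȳ − b·x̄ = 22.5 − (-0.458427)·39.075 = 40.413054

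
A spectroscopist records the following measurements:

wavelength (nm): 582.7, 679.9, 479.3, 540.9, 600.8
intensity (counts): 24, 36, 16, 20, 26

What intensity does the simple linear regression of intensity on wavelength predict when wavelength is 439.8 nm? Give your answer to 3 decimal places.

10.674

n = 5, Σx = 2883.6, Σy = 122, Σxy = 72568.8, Σx² = 1685065.24
Sxx = Σx² − (Σx)²/n = 1685065.24 − 1663029.792 = 22035.448
Sxy = Σxy − (Σx)(Σy)/n = 72568.8 − 70359.84 = 2208.96
b = Sxy/Sxx = 2208.96/22035.448 = 0.100246
a = ȳ − b·x̄ = 24.4 − 0.100246·576.72 = -33.413729
ŷ(439.8) = a + b·439.8 = -33.413729 + 0.100246·439.8 = 10.674352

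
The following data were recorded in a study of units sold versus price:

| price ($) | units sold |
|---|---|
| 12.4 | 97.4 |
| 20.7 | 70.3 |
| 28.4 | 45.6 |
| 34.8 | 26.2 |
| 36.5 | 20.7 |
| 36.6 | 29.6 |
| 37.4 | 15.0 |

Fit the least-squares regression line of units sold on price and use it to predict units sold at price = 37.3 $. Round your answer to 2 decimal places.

n = 7, Σx = 206.8, Σy = 304.8, Σxy = 7269.68, Σx² = 6670.42
Sxx = Σx² − (Σx)²/n = 6670.42 − 6109.462857 = 560.957143
Sxy = Σxy − (Σx)(Σy)/n = 7269.68 − 9004.662857 = -1734.982857
b = Sxy/Sxx = -1734.982857/560.957143 = -3.092897
a = ȳ − b·x̄ = 43.542857 − (-3.092897)·29.542857 = 134.915882
ŷ(37.3) = a + b·37.3 = 134.915882 + (-3.092897)·37.3 = 19.550811

19.55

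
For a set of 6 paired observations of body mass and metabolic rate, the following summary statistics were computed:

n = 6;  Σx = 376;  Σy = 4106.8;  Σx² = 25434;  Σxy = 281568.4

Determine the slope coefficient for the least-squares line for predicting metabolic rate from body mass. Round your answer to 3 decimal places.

12.937

Sxx = Σx² − (Σx)²/n = 25434 − 23562.666667 = 1871.333333
Sxy = Σxy − (Σx)(Σy)/n = 281568.4 − 257359.466667 = 24208.933333
b = Sxy/Sxx = 24208.933333/1871.333333 = 12.936730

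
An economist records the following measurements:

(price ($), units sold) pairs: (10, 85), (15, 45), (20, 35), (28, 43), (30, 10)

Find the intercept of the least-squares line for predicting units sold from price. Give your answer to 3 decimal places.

n = 5, Σx = 103, Σy = 218, Σxy = 3729, Σx² = 2409
Sxx = Σx² − (Σx)²/n = 2409 − 2121.8 = 287.2
Sxy = Σxy − (Σx)(Σy)/n = 3729 − 4490.8 = -761.8
b = Sxy/Sxx = -761.8/287.2 = -2.652507
a = ȳ − b·x̄ = 43.6 − (-2.652507)·20.6 = 98.241643

98.242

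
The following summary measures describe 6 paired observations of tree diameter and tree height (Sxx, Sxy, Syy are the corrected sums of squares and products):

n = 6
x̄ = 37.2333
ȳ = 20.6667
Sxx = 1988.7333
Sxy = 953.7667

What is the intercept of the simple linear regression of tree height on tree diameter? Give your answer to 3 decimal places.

b = Sxy/Sxx = 953.7667/1988.7333 = 0.479585
a = ȳ − b·x̄ = 20.6667 − 0.479585·37.2333 = 2.810167

2.810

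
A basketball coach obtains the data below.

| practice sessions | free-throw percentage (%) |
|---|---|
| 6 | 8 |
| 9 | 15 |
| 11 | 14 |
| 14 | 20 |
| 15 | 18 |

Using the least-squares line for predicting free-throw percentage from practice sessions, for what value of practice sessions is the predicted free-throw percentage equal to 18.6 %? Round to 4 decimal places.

14.1355

n = 5, Σx = 55, Σy = 75, Σxy = 887, Σx² = 659
Sxx = Σx² − (Σx)²/n = 659 − 605 = 54
Sxy = Σxy − (Σx)(Σy)/n = 887 − 825 = 62
b = Sxy/Sxx = 62/54 = 1.148148
a = ȳ − b·x̄ = 15 − 1.148148·11 = 2.370370
Set a + b·x = 18.6: x = (18.6 − 2.370370) / 1.148148 = 14.135484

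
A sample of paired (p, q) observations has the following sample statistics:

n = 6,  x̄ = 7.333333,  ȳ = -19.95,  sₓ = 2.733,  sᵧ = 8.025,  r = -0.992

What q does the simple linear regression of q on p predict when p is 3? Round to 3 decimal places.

b = r · sᵧ/sₓ = -0.992 · 8.025/2.733 = -2.912843
a = ȳ − b·x̄ = -19.95 − (-2.912843)·7.333333 = 1.410848
ŷ(3) = a + b·3 = 1.410848 + (-2.912843)·3 = -7.327681

-7.328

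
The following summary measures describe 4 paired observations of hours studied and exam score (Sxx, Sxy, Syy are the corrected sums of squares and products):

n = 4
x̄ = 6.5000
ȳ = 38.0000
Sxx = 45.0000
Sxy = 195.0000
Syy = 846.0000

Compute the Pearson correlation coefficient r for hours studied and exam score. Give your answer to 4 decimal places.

r = Sxy/√(Sxx·Syy) = 195/√(38070) = 195/195.115350 = 0.999409

0.9994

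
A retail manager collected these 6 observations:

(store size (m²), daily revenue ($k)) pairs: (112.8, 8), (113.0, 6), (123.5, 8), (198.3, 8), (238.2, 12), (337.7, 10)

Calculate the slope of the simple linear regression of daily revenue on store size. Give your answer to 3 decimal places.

n = 6, Σx = 1123.5, Σy = 52, Σxy = 10390.2, Σx² = 250848.51
Sxx = Σx² − (Σx)²/n = 250848.51 − 210375.375 = 40473.135
Sxy = Σxy − (Σx)(Σy)/n = 10390.2 − 9737 = 653.2
b = Sxy/Sxx = 653.2/40473.135 = 0.016139

0.016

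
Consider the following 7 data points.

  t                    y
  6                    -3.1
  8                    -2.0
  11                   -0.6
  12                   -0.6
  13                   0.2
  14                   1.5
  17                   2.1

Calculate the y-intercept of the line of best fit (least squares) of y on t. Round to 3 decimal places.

n = 7, Σx = 81, Σy = -2.5, Σxy = 10.9, Σx² = 1019
Sxx = Σx² − (Σx)²/n = 1019 − 937.285714 = 81.714286
Sxy = Σxy − (Σx)(Σy)/n = 10.9 − (-28.928571) = 39.828571
b = Sxy/Sxx = 39.828571/81.714286 = 0.487413
a = ȳ − b·x̄ = -0.357143 − 0.487413·11.571429 = -5.997203

-5.997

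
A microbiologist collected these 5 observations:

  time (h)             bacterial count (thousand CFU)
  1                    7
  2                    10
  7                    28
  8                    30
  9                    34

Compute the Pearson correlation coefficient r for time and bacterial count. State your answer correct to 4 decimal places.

0.9991

n = 5, Σx = 27, Σy = 109, Σxy = 769, Σx² = 199, Σy² = 2989
Sxx = Σx² − (Σx)²/n = 199 − 145.8 = 53.2
Sxy = Σxy − (Σx)(Σy)/n = 769 − 588.6 = 180.4
Syy = Σy² − (Σy)²/n = 2989 − 2376.2 = 612.8
r = Sxy/√(Sxx·Syy) = 180.4/√(32600.96) = 180.4/180.557359 = 0.999128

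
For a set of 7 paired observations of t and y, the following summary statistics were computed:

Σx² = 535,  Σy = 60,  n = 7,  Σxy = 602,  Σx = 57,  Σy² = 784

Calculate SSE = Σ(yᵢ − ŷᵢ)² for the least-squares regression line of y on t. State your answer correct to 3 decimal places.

88.137

Sxx = Σx² − (Σx)²/n = 535 − 464.142857 = 70.857143
Sxy = Σxy − (Σx)(Σy)/n = 602 − 488.571429 = 113.428571
Syy = Σy² − (Σy)²/n = 784 − 514.285714 = 269.714286
b = Sxy/Sxx = 113.428571/70.857143 = 1.600806
SSE = Syy − b·Sxy = 269.714286 − 1.600806·113.428571 = 88.137097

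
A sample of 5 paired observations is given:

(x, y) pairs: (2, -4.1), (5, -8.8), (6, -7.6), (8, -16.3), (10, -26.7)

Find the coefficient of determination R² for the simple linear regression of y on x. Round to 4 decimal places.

n = 5, Σx = 31, Σy = -63.5, Σxy = -495.2, Σx² = 229, Σy² = 1130.59
Sxx = Σx² − (Σx)²/n = 229 − 192.2 = 36.8
Sxy = Σxy − (Σx)(Σy)/n = -495.2 − (-393.7) = -101.5
Syy = Σy² − (Σy)²/n = 1130.59 − 806.45 = 324.14
R² = Sxy²/(Sxx·Syy) = (-101.5)²/(36.8·324.14) = 0.863678

0.8637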